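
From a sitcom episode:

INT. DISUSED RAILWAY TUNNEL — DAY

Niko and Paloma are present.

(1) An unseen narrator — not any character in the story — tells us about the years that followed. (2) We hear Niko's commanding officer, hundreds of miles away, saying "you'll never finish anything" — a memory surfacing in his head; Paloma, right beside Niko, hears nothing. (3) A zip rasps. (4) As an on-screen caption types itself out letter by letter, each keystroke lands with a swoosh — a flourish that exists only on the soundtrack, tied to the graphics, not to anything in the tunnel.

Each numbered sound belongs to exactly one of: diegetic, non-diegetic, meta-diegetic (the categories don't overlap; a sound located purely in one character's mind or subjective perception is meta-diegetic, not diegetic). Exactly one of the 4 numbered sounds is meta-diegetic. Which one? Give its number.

(1) the narrator exists outside the story world, addressing only the audience → non-diegetic.
Sound (2): the voice is a memory playing only inside Niko's mind; Paloma can't hear it, so meta-diegetic.
(3) is diegetic: the sound comes from a zip physically present in the location.
Sound (4): the caption isn't part of the story world, so neither is the sound tied to it, so non-diegetic.
Only (2) is meta-diegetic.

2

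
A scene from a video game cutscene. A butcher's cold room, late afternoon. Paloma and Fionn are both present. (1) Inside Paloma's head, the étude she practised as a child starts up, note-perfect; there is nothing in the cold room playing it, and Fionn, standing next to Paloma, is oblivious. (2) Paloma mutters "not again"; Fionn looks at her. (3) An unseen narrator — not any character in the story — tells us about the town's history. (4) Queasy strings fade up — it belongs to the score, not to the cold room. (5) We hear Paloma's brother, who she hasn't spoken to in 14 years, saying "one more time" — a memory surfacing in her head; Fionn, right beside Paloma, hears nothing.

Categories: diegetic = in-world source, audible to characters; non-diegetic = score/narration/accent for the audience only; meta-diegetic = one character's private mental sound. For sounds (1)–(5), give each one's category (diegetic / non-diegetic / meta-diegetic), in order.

Sound (1): remembered music, private to Paloma — Fionn is oblivious because it isn't in the room, so meta-diegetic.
(2) spoken by a character present in the story world → diegetic.
(3) is non-diegetic: commentary laid over the scene from outside the fiction.
(4) it has no source in the story world and no character can hear it — it's underscore → non-diegetic.
(5) is meta-diegetic: it's Paloma's recollection rendered as sound; the other character can't hear it.

meta-diegetic, diegetic, non-diegetic, non-diegetic, meta-diegetic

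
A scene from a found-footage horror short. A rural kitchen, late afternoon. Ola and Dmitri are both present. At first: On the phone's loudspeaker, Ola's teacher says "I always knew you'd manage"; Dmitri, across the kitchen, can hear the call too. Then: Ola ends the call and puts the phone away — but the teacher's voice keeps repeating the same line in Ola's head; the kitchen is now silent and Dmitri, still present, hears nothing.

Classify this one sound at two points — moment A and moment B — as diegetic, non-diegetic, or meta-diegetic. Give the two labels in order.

diegetic, meta-diegetic

Moment A: the loudspeaker is an in-world source; both Ola and Dmitri hear the call → diegetic.
Moment B: with the phone off, the voice continues only as Ola's private mental replay — Dmitri can't hear it → meta-diegetic.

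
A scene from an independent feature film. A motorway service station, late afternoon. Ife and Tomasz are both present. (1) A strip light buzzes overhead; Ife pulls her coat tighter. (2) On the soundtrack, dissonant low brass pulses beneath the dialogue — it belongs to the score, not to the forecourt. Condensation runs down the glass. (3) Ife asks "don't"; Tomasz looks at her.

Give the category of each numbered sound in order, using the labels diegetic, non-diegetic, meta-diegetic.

(1) is diegetic: a strip light is part of the location's real environment.
(2) is non-diegetic: it has no source in the story world and no character can hear it — it's underscore.
(3) on-screen dialogue — Ife speaks and Tomasz is there to hear → diegetic.

diegetic, non-diegetic, diegetic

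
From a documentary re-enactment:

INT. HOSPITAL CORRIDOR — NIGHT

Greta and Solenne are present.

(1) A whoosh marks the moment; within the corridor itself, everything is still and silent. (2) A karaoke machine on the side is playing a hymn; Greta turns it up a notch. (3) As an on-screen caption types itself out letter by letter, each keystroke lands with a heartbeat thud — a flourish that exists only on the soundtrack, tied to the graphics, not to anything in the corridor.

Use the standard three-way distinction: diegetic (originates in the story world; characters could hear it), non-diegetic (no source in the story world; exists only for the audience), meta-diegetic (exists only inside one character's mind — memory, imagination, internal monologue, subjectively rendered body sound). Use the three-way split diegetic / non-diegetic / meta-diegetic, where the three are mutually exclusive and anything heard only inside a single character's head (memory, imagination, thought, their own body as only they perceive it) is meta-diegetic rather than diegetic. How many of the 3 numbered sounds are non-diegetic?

Sound (1): an editorial stinger — it belongs to the cut, not the story world, so non-diegetic.
(2) a karaoke machine is a physical source in the scene and Greta reacts to it → diegetic.
(3) it accompanies on-screen graphics, not anything inside the story world → non-diegetic.
Non-diegetic: (1), (3) — that's 2.

2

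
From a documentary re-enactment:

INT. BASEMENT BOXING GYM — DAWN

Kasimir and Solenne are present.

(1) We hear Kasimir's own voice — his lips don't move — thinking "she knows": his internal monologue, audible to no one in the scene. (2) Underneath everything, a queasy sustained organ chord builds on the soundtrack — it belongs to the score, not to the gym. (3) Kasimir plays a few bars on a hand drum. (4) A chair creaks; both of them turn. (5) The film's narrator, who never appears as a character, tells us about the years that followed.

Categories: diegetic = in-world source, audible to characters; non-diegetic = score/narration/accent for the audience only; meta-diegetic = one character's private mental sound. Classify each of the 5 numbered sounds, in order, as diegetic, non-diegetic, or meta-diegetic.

meta-diegetic, non-diegetic, diegetic, diegetic, non-diegetic

Sound (1): it's Kasimir's unspoken thought, heard only by the audience via his subjectivity, so meta-diegetic.
Sound (2): it has no source in the story world and no character can hear it — it's underscore, so non-diegetic.
(3) a character is playing a hand drum on screen → diegetic.
(4) is diegetic: an in-world source (a chair); characters could hear it.
(5) external voice-over — not a character, not heard by anyone in the scene → non-diegetic.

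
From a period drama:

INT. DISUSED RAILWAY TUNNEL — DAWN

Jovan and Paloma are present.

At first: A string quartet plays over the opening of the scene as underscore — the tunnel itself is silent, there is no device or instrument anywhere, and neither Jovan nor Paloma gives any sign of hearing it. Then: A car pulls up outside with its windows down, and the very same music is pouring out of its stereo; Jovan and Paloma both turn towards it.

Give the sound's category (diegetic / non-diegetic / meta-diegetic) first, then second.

First: no in-world source exists and no character can hear it — underscore → non-diegetic.
Second: the car stereo is now a real source in the story world and the characters hear it → diegetic.

non-diegetic, diegetic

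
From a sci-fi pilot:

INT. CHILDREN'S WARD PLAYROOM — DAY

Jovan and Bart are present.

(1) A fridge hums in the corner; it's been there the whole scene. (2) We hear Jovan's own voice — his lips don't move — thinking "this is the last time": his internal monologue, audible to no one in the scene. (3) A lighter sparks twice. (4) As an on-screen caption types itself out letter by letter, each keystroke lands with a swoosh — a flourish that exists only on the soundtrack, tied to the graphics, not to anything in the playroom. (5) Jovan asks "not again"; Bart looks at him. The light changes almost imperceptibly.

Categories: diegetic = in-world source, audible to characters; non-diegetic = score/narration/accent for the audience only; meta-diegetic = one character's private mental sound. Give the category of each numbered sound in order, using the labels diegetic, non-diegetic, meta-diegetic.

diegetic, meta-diegetic, diegetic, non-diegetic, diegetic

Sound (1): ambient/room sound belonging to the story's physical space, so diegetic.
Sound (2): internal monologue — inside Jovan's mind, not spoken into the scene, so meta-diegetic.
(3) is diegetic: an in-world source (a lighter); characters could hear it.
Sound (4): it accompanies on-screen graphics, not anything inside the story world, so non-diegetic.
(5) Jovan is a character speaking aloud in the scene → diegetic.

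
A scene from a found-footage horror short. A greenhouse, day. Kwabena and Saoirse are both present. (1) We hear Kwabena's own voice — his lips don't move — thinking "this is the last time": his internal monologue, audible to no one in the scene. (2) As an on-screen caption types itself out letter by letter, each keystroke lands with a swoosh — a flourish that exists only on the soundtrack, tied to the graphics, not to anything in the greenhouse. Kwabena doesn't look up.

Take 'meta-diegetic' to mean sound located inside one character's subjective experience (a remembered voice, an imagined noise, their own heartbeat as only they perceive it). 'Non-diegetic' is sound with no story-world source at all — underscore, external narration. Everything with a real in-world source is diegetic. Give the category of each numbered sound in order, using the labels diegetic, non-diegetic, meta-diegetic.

Sound (1): internal monologue — inside Kwabena's mind, not spoken into the scene, so meta-diegetic.
(2) is non-diegetic: sound married to a title/caption — outside the diegesis by definition.

meta-diegetic, non-diegetic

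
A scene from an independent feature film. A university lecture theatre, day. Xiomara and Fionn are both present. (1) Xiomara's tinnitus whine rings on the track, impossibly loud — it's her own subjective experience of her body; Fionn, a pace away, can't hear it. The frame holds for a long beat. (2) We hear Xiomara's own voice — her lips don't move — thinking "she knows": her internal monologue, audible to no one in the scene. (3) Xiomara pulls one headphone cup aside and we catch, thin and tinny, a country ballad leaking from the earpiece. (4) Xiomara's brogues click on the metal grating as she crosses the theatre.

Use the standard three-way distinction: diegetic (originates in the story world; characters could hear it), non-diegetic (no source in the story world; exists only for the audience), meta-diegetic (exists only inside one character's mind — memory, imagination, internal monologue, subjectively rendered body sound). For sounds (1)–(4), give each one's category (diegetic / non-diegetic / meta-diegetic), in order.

(1) is meta-diegetic: point-of-audition from inside Xiomara's body; not a sound in the room.
Sound (2): internal monologue — inside Xiomara's mind, not spoken into the scene, so meta-diegetic.
(3) is diegetic: the earpiece is a real device on Xiomara's head — source music.
(4) it's the physical sound of Xiomara moving in the space → diegetic.

meta-diegetic, meta-diegetic, diegetic, diegetic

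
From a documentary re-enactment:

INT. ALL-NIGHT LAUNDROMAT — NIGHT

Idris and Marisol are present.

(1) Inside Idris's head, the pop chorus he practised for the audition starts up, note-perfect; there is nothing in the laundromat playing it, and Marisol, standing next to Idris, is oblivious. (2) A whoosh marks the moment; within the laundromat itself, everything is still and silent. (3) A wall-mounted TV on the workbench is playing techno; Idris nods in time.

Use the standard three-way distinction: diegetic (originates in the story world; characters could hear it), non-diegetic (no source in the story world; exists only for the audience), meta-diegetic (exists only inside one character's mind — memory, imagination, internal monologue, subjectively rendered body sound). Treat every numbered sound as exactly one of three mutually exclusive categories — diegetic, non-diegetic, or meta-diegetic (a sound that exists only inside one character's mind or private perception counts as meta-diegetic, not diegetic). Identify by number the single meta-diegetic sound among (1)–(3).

1

(1) the music is a memory playing inside Idris's mind alone; no real-world source, Marisol can't hear it → meta-diegetic.
(2) an editorial stinger — it belongs to the cut, not the story world → non-diegetic.
(3) source music from a wall-mounted TV, which exists in the story world → diegetic.
Only (1) is meta-diegetic.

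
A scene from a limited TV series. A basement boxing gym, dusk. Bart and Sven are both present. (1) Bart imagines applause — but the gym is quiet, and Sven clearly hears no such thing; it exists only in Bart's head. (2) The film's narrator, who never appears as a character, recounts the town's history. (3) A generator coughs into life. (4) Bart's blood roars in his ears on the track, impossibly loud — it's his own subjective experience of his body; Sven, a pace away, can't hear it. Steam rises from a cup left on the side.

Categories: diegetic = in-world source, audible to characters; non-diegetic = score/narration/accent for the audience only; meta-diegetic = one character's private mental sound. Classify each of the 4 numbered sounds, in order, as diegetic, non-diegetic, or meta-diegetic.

meta-diegetic, non-diegetic, diegetic, meta-diegetic

Sound (1): subjective to Bart: the gym is silent and Sven hears nothing, so meta-diegetic.
(2) is non-diegetic: external voice-over — not a character, not heard by anyone in the scene.
(3) is diegetic: the sound comes from a generator physically present in the location.
Sound (4): it's Bart's internal bodily sensation rendered as sound; only Bart 'hears' it, so meta-diegetic.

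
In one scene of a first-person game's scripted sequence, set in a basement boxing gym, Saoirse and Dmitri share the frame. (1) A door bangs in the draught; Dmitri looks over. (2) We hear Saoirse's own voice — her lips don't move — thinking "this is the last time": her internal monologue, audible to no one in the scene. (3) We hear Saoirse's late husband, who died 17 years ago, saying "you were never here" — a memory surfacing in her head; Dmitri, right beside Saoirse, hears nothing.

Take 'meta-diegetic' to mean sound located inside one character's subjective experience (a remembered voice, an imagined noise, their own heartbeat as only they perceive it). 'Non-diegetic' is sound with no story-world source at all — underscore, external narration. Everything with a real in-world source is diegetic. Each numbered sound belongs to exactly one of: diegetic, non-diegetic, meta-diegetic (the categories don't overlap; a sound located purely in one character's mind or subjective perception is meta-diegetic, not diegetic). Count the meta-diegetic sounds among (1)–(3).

2

Sound (1): a door is a real object/event in the scene's world, so diegetic.
Sound (2): internal monologue — inside Saoirse's mind, not spoken into the scene, so meta-diegetic.
(3) is meta-diegetic: a remembered line, private to Saoirse — not present in the room, not audible to Dmitri.
So 2 of the 3 are meta-diegetic: (2), (3).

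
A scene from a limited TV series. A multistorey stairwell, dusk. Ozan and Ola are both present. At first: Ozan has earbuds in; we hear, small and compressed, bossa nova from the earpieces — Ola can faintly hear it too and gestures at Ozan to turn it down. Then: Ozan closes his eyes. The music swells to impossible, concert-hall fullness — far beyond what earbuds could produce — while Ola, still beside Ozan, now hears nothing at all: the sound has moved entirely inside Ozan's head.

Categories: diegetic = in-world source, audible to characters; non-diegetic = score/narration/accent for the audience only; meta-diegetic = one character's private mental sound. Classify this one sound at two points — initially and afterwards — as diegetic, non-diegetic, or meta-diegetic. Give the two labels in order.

Initially: the earbuds are a physical source both characters can hear → diegetic.
Afterwards: the music now exists only as Ozan's subjective experience; Ola can no longer hear it → meta-diegetic.

diegetic, meta-diegetic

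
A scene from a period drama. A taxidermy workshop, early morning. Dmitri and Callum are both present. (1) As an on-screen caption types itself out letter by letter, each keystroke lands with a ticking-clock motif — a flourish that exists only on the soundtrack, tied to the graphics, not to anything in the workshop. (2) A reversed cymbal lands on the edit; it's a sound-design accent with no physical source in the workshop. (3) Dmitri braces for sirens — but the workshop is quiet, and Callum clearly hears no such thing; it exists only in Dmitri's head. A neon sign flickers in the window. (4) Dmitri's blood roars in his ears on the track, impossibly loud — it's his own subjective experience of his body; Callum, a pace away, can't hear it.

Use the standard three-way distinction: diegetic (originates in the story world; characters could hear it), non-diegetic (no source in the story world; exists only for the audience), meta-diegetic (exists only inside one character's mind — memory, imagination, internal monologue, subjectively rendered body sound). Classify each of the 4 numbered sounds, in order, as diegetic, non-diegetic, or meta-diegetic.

non-diegetic, non-diegetic, meta-diegetic, meta-diegetic

Sound (1): it accompanies on-screen graphics, not anything inside the story world, so non-diegetic.
(2) is non-diegetic: an editorial stinger — it belongs to the cut, not the story world.
(3) is meta-diegetic: Dmitri alone 'hears' it — an imagined sound, not present in the space.
(4) a subjective body sound — Dmitri's private perception, inaudible to Callum → meta-diegetic.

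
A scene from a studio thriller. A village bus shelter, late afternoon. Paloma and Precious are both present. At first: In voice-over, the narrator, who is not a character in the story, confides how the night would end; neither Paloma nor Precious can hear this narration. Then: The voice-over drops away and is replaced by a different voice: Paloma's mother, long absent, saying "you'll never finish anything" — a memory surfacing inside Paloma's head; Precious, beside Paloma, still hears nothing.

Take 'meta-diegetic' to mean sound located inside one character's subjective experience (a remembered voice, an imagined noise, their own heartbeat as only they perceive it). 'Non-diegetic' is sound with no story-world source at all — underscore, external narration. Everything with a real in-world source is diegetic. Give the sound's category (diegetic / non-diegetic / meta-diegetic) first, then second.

First: the external narrator addresses only the audience — outside the story world → non-diegetic.
Second: the replacement voice is a memory inside Paloma's mind specifically → meta-diegetic.

non-diegetic, meta-diegetic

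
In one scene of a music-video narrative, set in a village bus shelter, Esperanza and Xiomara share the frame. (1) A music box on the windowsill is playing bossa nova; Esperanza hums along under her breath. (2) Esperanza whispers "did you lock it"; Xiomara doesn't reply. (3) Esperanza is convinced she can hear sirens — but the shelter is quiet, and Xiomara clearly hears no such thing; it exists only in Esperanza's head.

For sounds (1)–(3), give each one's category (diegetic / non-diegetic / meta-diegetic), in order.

diegetic, diegetic, meta-diegetic

(1) the music comes from an on-screen device that Esperanza responds to → diegetic.
(2) is diegetic: Esperanza is a character speaking aloud in the scene.
Sound (3): subjective to Esperanza: the shelter is silent and Xiomara hears nothing, so meta-diegetic.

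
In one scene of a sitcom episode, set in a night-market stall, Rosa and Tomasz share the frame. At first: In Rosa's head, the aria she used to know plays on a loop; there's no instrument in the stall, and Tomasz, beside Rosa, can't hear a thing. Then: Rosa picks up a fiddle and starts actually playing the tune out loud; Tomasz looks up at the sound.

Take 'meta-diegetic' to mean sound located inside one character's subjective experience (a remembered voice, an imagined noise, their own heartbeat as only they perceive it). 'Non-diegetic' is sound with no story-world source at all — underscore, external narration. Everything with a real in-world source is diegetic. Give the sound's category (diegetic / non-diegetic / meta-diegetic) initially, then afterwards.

meta-diegetic, diegetic

Initially: the tune exists only as Rosa's private memory; Tomasz can't hear it → meta-diegetic.
Afterwards: Rosa is now producing it live on a fiddle, in the room, and Tomasz hears it → diegetic.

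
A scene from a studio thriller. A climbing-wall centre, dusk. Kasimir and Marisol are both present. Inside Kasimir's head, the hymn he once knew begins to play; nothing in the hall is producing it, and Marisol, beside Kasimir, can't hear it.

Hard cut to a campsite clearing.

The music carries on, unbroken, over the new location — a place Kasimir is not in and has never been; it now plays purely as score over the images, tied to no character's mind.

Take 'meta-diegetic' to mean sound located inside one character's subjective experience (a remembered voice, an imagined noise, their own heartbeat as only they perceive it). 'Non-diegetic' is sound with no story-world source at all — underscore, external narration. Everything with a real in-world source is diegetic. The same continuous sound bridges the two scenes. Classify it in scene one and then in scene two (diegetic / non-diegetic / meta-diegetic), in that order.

meta-diegetic, non-diegetic

Scene one: the music exists only inside Kasimir's mind; Marisol can't hear it → meta-diegetic.
Scene two: it's detached from Kasimir entirely and plays over unrelated images with no in-world source — conventional underscore → non-diegetic.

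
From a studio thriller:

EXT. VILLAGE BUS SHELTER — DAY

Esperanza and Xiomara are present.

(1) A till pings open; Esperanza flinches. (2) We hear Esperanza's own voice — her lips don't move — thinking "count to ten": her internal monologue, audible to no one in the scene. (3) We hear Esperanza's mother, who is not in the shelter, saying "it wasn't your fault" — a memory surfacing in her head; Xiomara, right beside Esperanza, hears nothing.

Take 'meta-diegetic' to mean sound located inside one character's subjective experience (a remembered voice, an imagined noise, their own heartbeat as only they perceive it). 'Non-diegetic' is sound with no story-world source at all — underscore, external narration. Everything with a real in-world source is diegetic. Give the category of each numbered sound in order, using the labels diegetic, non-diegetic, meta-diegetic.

diegetic, meta-diegetic, meta-diegetic

(1) is diegetic: an in-world source (a till); characters could hear it.
(2) is meta-diegetic: Esperanza's thought-voice: a private mental sound no other character can hear.
(3) the voice is a memory playing only inside Esperanza's mind; Xiomara can't hear it → meta-diegetic.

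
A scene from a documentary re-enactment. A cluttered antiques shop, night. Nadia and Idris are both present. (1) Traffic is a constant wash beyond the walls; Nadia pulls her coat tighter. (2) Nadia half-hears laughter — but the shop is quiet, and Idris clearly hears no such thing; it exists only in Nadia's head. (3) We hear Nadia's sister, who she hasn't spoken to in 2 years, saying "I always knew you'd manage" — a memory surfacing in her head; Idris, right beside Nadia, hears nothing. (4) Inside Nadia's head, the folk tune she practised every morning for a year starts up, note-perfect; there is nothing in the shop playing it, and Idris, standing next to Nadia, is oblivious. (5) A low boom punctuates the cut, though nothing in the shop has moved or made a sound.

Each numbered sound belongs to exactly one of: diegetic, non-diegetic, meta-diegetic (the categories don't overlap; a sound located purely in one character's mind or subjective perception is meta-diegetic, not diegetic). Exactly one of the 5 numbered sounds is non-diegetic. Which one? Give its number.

5

Sound (1): traffic is part of the location's real environment, so diegetic.
Sound (2): the sound is imagined by Nadia; nothing in the story world is producing it and Idris can't hear it, so meta-diegetic.
(3) a remembered line, private to Nadia — not present in the room, not audible to Idris → meta-diegetic.
(4) is meta-diegetic: remembered music, private to Nadia — Idris is oblivious because it isn't in the room.
(5) is non-diegetic: an editorial stinger — it belongs to the cut, not the story world.
Only (5) is non-diegetic.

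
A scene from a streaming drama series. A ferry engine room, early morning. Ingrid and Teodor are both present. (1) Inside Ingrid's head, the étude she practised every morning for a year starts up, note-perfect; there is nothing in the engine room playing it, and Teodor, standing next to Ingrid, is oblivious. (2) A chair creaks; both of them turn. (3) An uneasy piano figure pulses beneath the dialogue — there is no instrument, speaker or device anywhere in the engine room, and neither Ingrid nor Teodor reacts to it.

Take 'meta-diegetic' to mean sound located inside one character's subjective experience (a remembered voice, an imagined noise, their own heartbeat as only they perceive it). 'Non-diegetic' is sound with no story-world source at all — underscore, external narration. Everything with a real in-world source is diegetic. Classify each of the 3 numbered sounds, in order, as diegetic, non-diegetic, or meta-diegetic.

(1) remembered music, private to Ingrid — Teodor is oblivious because it isn't in the room → meta-diegetic.
(2) a chair is a real object/event in the scene's world → diegetic.
Sound (3): score with no on-screen or off-screen source; it exists for the audience alone, so non-diegetic.

meta-diegetic, diegetic, non-diegetic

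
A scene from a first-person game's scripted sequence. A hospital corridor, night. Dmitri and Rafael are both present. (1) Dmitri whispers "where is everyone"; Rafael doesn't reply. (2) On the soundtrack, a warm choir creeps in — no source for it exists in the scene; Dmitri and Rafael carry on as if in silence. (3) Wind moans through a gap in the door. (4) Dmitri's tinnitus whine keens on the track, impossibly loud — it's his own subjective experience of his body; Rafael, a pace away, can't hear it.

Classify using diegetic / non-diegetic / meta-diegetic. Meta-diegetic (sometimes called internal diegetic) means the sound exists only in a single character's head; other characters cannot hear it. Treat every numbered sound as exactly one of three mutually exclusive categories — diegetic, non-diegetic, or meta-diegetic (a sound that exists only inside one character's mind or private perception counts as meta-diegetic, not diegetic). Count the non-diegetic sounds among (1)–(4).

1

Sound (1): on-screen dialogue — Dmitri speaks and Rafael is there to hear, so diegetic.
(2) nothing in the corridor produces it and the characters don't hear it — pure soundtrack → non-diegetic.
Sound (3): ambient/room sound belonging to the story's physical space, so diegetic.
(4) it's Dmitri's internal bodily sensation rendered as sound; only Dmitri 'hears' it → meta-diegetic.
So 1 of the 4 is non-diegetic: (2).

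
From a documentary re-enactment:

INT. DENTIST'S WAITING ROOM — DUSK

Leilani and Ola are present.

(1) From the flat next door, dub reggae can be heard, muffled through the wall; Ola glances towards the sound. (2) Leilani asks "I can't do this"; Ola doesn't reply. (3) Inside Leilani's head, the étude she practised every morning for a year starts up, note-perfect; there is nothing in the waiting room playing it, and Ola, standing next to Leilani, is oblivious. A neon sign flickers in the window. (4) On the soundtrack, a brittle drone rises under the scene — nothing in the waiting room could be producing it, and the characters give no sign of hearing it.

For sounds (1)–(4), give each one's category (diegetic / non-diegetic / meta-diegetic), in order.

diegetic, diegetic, meta-diegetic, non-diegetic

(1) is diegetic: it's coming from the flat next door — a location within the story world — and Ola reacts.
(2) Leilani is a character speaking aloud in the scene → diegetic.
(3) is meta-diegetic: the music is a memory playing inside Leilani's mind alone; no real-world source, Ola can't hear it.
Sound (4): it has no source in the story world and no character can hear it — it's underscore, so non-diegetic.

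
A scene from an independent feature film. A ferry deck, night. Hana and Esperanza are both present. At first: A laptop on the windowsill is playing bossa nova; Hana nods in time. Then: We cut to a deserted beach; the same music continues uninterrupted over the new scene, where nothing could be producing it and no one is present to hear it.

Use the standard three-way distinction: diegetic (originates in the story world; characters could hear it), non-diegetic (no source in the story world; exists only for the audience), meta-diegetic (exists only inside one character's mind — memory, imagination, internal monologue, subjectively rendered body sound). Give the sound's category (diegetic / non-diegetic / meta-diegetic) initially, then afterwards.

diegetic, non-diegetic

Initially: a laptop is a real in-scene source and Hana reacts to it → diegetic.
Afterwards: there is no longer any in-world source and no one can hear it — it has become underscore → non-diegetic.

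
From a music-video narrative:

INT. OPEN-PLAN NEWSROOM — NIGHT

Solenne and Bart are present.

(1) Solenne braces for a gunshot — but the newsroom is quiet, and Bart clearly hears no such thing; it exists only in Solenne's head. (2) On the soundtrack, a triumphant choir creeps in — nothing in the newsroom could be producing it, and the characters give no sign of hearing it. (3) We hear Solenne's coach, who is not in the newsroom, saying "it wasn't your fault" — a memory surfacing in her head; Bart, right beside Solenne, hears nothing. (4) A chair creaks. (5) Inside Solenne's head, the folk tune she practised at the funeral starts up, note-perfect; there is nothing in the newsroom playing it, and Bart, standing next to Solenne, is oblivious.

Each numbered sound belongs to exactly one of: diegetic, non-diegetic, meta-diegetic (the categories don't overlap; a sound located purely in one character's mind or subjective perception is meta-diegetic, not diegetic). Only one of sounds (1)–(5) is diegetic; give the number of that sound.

Sound (1): the sound is imagined by Solenne; nothing in the story world is producing it and Bart can't hear it, so meta-diegetic.
Sound (2): it has no source in the story world and no character can hear it — it's underscore, so non-diegetic.
(3) is meta-diegetic: it's Solenne's recollection rendered as sound; the other character can't hear it.
Sound (4): an in-world source (a chair); characters could hear it, so diegetic.
(5) is meta-diegetic: it lives in Solenne's subjectivity, not in the newsroom.
Only (4) is diegetic.

4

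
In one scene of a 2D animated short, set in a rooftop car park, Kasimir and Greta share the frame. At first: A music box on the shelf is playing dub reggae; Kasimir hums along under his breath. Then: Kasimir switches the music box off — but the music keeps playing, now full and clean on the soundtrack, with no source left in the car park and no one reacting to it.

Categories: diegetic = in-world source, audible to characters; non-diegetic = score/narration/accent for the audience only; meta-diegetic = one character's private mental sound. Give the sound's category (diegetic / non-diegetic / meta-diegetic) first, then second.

diegetic, non-diegetic

First: a music box is a real in-scene source and Kasimir reacts to it → diegetic.
Second: there is no longer any in-world source and no one can hear it — it has become underscore → non-diegetic.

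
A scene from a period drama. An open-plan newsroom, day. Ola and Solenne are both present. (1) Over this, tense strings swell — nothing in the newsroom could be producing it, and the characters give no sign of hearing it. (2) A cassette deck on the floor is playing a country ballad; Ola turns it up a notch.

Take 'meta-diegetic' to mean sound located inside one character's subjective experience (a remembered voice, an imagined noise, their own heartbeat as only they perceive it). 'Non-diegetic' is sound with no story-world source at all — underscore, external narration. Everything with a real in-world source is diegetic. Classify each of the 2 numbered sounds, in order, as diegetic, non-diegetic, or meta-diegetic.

Sound (1): it has no source in the story world and no character can hear it — it's underscore, so non-diegetic.
(2) is diegetic: source music from a cassette deck, which exists in the story world.

non-diegetic, diegetic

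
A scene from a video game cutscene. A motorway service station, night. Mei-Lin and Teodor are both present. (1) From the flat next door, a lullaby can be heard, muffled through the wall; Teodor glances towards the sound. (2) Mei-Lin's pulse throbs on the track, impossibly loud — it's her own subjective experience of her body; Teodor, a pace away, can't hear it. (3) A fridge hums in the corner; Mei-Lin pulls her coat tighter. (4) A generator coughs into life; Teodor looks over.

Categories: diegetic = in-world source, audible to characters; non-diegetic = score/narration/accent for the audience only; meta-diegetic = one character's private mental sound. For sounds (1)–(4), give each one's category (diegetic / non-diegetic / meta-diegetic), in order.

(1) the music has an off-screen but real-world source and a character hears it → diegetic.
(2) is meta-diegetic: a subjective body sound — Mei-Lin's private perception, inaudible to Teodor.
(3) is diegetic: ambient/room sound belonging to the story's physical space.
(4) is diegetic: a generator is a real object/event in the scene's world.

diegetic, meta-diegetic, diegetic, diegetic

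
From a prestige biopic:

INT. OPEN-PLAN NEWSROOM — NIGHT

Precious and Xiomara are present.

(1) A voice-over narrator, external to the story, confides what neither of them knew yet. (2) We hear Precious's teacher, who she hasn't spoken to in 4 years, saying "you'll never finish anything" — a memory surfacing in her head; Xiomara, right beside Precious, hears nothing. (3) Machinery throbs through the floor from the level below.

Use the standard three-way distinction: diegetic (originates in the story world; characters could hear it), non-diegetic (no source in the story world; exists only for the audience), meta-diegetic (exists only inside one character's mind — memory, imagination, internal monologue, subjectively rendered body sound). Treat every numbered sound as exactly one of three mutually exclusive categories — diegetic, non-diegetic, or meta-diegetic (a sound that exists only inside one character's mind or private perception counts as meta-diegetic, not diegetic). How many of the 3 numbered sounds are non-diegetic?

1

(1) is non-diegetic: commentary laid over the scene from outside the fiction.
(2) is meta-diegetic: a remembered line, private to Precious — not present in the room, not audible to Xiomara.
(3) is diegetic: ambient/room sound belonging to the story's physical space.
Non-diegetic: (1) — that's 1.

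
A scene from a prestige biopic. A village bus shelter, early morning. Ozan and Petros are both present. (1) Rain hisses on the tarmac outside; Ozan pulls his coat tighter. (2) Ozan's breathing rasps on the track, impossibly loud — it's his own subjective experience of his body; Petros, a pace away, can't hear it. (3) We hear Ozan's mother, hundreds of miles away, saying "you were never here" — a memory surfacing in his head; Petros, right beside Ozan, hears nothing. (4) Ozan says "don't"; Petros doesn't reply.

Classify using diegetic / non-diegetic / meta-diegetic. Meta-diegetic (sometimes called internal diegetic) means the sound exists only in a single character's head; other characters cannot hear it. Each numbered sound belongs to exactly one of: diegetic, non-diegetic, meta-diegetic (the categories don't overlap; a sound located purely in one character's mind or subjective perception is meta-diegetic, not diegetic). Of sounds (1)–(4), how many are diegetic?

Sound (1): rain is part of the location's real environment, so diegetic.
(2) is meta-diegetic: it's Ozan's internal bodily sensation rendered as sound; only Ozan 'hears' it.
(3) is meta-diegetic: a remembered line, private to Ozan — not present in the room, not audible to Petros.
(4) is diegetic: Ozan is a character speaking aloud in the scene.
So 2 of the 4 are diegetic: (1), (4).

2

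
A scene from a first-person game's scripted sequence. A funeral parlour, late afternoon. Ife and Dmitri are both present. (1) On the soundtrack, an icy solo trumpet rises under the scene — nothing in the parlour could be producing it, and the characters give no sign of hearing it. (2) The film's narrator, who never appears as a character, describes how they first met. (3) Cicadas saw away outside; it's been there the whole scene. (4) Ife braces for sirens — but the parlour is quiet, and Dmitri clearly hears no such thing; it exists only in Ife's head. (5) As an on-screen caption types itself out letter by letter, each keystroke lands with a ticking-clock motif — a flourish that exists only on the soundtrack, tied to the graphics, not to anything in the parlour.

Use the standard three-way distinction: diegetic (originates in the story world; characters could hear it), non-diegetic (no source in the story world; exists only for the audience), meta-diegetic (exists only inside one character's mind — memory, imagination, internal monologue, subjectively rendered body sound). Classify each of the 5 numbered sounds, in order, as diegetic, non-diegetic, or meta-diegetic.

non-diegetic, non-diegetic, diegetic, meta-diegetic, non-diegetic

(1) is non-diegetic: it has no source in the story world and no character can hear it — it's underscore.
(2) external voice-over — not a character, not heard by anyone in the scene → non-diegetic.
(3) it's the actual ambient sound of the location → diegetic.
(4) is meta-diegetic: the sound is imagined by Ife; nothing in the story world is producing it and Dmitri can't hear it.
Sound (5): sound married to a title/caption — outside the diegesis by definition, so non-diegetic.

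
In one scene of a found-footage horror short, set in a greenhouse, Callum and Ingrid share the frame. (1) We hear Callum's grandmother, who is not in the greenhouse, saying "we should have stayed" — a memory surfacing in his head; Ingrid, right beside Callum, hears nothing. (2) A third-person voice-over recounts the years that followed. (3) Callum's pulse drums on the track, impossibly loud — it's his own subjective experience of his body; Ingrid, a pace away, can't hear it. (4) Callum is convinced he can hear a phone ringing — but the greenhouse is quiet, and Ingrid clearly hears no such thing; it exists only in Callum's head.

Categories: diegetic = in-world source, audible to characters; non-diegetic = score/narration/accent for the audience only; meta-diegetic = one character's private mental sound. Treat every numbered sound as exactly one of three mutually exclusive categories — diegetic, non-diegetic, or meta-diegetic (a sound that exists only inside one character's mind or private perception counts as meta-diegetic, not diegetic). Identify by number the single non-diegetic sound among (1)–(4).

2

Sound (1): the voice is a memory playing only inside Callum's mind; Ingrid can't hear it, so meta-diegetic.
(2) is non-diegetic: the narrator exists outside the story world, addressing only the audience.
(3) is meta-diegetic: a subjective body sound — Callum's private perception, inaudible to Ingrid.
(4) is meta-diegetic: the sound is imagined by Callum; nothing in the story world is producing it and Ingrid can't hear it.
Only (2) is non-diegetic.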